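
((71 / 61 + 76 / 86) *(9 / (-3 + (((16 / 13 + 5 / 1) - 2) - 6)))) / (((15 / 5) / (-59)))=12358671 / 162626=75.99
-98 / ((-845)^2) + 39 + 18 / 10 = 40.80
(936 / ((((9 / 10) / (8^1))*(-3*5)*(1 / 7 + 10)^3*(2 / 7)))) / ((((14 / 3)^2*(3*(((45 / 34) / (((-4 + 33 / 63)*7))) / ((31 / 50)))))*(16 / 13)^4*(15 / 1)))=699916637147 / 74216424960000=0.01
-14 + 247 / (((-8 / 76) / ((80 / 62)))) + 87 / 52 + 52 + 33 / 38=-2987.20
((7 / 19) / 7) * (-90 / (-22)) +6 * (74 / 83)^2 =7176909 / 1439801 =4.98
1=1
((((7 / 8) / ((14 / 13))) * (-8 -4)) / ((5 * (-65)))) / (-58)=-3 / 5800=-0.00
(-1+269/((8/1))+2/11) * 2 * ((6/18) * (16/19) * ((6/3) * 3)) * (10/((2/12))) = 1385760/209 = 6630.43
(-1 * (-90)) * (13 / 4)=585 / 2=292.50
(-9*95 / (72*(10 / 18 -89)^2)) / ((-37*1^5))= 7695 / 187550336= 0.00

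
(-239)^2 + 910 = 58031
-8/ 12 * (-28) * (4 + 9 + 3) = 896/ 3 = 298.67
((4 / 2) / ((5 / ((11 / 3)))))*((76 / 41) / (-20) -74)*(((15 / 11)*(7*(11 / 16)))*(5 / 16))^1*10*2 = -5847765 / 1312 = -4457.14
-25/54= -0.46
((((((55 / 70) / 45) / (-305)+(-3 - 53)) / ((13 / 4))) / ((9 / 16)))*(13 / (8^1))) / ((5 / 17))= -731707948 / 4323375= -169.24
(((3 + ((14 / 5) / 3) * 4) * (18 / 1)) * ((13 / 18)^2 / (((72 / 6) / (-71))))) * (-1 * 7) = 8483293 / 3240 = 2618.30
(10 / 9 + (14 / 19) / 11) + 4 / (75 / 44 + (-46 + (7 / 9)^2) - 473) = 4053915224 / 3463833285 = 1.17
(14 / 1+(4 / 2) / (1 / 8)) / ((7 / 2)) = 60 / 7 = 8.57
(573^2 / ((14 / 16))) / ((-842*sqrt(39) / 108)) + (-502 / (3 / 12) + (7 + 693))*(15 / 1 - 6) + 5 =-11767 - 47279376*sqrt(39) / 38311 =-19473.91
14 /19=0.74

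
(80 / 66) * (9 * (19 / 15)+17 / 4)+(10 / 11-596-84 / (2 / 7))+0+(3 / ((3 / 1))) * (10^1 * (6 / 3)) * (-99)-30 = -95044 / 33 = -2880.12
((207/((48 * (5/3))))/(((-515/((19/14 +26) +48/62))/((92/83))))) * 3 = -174381147/371026600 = -0.47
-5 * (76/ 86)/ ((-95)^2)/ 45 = -2/ 183825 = -0.00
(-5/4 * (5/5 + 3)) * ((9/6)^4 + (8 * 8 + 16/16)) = -5605/16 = -350.31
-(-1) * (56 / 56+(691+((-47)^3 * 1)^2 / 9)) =10779221557 / 9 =1197691284.11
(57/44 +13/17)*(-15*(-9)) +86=272363/748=364.12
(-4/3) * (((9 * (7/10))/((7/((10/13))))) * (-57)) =684/13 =52.62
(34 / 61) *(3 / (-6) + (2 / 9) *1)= -85 / 549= -0.15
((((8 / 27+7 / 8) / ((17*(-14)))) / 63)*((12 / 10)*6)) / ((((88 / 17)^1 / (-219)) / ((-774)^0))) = 1679 / 70560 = 0.02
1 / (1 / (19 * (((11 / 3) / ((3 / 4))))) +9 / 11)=76 / 63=1.21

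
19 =19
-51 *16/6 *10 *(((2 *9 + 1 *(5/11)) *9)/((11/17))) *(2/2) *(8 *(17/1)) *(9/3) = -17234017920/121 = -142429900.17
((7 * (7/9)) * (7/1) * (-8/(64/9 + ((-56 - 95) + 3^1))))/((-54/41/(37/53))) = -520331/453627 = -1.15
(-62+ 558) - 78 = 418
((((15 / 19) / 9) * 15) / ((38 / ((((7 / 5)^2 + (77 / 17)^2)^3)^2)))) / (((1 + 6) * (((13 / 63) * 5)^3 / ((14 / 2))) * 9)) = 254706863511796145506120672211806944 / 564071778472847113082275390625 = 451550.45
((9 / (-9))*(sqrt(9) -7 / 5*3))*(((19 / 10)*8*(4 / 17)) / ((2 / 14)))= 12768 / 425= 30.04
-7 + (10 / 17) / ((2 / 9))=-74 / 17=-4.35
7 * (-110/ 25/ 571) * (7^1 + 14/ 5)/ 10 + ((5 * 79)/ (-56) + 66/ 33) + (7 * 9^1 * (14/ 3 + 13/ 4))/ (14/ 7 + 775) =-660256531/ 147889000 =-4.46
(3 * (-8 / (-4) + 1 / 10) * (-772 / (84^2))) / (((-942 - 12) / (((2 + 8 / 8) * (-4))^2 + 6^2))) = 193 / 1484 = 0.13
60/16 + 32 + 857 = 892.75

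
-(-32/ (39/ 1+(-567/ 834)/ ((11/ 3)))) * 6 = 195712/ 39565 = 4.95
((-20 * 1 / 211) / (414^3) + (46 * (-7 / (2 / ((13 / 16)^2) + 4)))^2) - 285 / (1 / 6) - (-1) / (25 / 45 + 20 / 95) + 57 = 52986121508675393 / 118661586071292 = 446.53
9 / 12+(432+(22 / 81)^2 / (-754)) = 4281622339 / 9893988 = 432.75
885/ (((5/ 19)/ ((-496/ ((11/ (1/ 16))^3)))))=-104253/ 340736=-0.31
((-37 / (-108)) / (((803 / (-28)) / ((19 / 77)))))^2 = 494209 / 56877957081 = 0.00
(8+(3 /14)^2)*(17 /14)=26809 /2744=9.77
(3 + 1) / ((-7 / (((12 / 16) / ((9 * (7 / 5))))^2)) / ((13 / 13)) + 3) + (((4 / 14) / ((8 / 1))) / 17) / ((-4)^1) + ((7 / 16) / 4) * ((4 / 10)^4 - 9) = -0.98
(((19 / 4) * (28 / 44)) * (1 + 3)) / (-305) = -133 / 3355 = -0.04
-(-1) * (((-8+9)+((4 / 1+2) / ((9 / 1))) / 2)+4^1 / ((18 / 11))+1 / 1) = 43 / 9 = 4.78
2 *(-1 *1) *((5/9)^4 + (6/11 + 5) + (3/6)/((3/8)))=-1006648/72171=-13.95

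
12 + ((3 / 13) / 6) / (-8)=2495 / 208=12.00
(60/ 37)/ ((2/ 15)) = 450/ 37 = 12.16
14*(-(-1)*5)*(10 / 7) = 100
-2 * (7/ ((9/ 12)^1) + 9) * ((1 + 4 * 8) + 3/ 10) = -1221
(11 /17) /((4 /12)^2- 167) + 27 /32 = 0.84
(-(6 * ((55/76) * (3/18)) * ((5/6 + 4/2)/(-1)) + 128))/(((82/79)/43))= -195099901/37392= -5217.69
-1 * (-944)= 944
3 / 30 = 1 / 10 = 0.10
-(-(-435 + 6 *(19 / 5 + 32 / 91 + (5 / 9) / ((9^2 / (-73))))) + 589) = -1002.09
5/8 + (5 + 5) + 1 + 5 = 16.62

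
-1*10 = -10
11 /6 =1.83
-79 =-79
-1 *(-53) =53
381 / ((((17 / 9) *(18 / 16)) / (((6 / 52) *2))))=9144 / 221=41.38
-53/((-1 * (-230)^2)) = 53/52900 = 0.00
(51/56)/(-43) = -51/2408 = -0.02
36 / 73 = 0.49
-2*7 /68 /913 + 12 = 372497 /31042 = 12.00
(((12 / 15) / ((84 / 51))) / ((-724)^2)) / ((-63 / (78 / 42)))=-221 / 8090656560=-0.00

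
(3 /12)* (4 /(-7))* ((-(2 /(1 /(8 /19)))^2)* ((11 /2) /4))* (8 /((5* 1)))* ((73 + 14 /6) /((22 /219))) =2111744 /12635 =167.13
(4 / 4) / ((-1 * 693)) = -1 / 693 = -0.00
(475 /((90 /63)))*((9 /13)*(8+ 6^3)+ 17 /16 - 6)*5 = 103836425 /416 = 249606.79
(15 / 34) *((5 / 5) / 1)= 0.44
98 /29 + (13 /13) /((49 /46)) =6136 /1421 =4.32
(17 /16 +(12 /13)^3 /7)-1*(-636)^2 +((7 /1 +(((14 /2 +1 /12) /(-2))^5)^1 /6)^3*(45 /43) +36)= -8550646839144252032502078431281187 /8012654559527626132131151872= -1067142.83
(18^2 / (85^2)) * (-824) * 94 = -25095744 / 7225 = -3473.46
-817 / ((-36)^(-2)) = -1058832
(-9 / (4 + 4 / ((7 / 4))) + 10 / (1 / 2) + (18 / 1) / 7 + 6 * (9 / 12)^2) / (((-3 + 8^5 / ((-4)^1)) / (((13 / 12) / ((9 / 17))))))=-3337321 / 545196960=-0.01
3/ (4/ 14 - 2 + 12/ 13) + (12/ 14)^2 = -3595/ 1176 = -3.06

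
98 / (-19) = -98 / 19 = -5.16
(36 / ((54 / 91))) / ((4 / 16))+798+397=4313 / 3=1437.67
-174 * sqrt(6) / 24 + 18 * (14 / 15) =84 / 5 - 29 * sqrt(6) / 4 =-0.96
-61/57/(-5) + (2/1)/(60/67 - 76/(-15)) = 469181/853860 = 0.55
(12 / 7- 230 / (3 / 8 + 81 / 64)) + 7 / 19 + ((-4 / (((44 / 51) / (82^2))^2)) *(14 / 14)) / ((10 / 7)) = -41056040499071 / 241395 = -170078255.55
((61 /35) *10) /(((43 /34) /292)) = 1211216 /301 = 4023.97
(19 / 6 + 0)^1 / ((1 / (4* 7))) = 266 / 3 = 88.67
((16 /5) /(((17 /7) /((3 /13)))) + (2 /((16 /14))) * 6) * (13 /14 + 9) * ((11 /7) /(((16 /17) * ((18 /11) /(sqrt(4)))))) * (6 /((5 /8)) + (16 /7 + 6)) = 1995187513 /509600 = 3915.20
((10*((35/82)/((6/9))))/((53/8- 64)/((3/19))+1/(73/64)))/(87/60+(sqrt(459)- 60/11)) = -3179880000*sqrt(51)/26583859953043- 4244658000/26583859953043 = -0.00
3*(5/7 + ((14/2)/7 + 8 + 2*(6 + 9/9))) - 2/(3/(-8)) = 1606/21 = 76.48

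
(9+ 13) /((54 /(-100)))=-1100 /27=-40.74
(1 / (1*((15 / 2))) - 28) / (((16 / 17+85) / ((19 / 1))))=-6.16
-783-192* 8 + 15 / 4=-9261 / 4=-2315.25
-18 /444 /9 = -1 /222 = -0.00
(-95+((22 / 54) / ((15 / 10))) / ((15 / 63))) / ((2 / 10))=-12671 / 27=-469.30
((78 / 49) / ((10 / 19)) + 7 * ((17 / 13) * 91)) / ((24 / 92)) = 2355499 / 735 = 3204.76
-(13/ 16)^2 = -0.66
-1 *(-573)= 573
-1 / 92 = -0.01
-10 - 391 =-401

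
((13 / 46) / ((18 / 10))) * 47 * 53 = 391.10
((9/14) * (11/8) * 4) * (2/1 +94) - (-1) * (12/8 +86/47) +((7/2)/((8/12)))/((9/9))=457979/1316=348.01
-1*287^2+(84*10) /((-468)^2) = -751699459 /9126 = -82369.00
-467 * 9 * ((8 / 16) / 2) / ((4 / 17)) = -71451 / 16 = -4465.69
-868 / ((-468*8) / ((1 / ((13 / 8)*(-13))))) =-217 / 19773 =-0.01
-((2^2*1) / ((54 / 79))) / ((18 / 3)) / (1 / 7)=-553 / 81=-6.83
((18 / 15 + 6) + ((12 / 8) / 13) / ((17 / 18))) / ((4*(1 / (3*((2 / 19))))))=24273 / 41990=0.58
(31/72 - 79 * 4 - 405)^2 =2691638161/5184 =519220.32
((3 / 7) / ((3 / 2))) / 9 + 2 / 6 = 23 / 63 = 0.37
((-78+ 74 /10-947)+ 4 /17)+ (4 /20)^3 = -2161883 /2125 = -1017.36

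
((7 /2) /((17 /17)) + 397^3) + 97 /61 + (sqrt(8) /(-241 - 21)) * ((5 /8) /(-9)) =5 * sqrt(2) /9432 + 7633634927 /122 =62570778.09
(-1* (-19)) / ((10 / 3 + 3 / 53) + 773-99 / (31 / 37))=0.03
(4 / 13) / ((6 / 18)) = 12 / 13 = 0.92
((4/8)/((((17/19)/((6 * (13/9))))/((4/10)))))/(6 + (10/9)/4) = 2964/9605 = 0.31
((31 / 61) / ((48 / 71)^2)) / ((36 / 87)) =4531859 / 1686528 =2.69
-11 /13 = -0.85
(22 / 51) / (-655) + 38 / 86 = 633749 / 1436415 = 0.44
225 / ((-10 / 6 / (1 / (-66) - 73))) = 216855 / 22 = 9857.05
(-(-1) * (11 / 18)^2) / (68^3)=121 / 101875968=0.00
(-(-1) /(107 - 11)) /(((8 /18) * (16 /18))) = 27 /1024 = 0.03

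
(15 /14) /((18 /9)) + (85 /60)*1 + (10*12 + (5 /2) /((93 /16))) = 26557 /217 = 122.38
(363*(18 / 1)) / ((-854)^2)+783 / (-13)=-285484743 / 4740554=-60.22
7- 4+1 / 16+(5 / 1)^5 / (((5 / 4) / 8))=320049 / 16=20003.06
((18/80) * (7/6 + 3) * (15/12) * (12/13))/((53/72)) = 2025/1378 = 1.47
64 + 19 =83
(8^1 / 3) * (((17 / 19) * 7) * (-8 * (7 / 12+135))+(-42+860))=-2724800 / 171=-15934.50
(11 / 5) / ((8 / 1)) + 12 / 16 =41 / 40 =1.02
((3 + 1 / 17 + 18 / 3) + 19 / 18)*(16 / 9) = 24760 / 1377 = 17.98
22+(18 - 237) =-197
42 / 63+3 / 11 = 31 / 33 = 0.94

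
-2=-2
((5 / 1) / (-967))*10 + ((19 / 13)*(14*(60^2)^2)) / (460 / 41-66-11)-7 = -45559240333653 / 11301329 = -4031317.05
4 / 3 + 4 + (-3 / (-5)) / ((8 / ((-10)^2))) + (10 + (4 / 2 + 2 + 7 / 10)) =413 / 15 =27.53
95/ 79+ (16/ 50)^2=64431/ 49375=1.30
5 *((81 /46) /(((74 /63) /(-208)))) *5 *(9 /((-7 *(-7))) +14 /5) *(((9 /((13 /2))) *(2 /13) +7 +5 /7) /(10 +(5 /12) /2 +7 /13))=-2398812874560 /139816747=-17156.84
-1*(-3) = 3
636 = 636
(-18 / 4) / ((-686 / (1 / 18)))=1 / 2744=0.00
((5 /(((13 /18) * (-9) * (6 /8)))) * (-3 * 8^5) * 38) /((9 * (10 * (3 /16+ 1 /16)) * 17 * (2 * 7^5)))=9961472 /33429123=0.30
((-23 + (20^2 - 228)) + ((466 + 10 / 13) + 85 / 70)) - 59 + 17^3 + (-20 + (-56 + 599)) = 1090905 / 182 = 5993.98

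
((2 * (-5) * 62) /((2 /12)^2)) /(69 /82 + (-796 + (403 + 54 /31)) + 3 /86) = 101654580 /1777961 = 57.17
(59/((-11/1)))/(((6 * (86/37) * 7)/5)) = -10915/39732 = -0.27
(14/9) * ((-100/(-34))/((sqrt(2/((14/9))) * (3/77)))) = 53900 * sqrt(7)/1377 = 103.56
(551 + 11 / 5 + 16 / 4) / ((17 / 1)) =2786 / 85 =32.78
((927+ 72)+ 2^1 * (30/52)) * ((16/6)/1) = 34672/13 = 2667.08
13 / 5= 2.60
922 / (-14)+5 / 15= -1376 / 21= -65.52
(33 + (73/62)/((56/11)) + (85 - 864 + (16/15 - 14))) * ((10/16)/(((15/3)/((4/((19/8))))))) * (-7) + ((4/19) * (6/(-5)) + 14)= 7999807/7068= 1131.83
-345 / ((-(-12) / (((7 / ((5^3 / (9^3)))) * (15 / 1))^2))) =-5390406063 / 500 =-10780812.13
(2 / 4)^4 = 1 / 16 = 0.06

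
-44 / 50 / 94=-11 / 1175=-0.01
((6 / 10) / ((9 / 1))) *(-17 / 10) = -17 / 150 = -0.11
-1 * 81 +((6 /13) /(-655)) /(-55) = -37934319 /468325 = -81.00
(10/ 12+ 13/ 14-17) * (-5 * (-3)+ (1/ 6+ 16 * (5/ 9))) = -69280/ 189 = -366.56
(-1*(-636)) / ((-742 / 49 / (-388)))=16296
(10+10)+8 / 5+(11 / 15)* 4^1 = 368 / 15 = 24.53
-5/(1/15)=-75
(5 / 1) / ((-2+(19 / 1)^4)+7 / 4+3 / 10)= 100 / 2606421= 0.00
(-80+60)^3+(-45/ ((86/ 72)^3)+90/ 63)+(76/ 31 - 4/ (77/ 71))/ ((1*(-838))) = -638139441635698/ 79519164571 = -8024.98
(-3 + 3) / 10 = 0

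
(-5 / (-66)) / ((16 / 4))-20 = -5275 / 264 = -19.98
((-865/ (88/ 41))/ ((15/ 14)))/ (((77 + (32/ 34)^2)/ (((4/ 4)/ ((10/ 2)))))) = -349979/ 362340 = -0.97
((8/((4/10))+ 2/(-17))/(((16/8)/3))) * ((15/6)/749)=2535/25466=0.10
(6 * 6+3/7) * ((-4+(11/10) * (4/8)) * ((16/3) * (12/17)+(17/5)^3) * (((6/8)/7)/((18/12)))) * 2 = -18944847/24500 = -773.26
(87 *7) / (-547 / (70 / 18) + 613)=21315 / 16532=1.29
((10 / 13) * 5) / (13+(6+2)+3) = 25 / 156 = 0.16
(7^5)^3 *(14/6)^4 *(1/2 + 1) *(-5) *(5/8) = -284972379634328575/432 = -659658286190575.41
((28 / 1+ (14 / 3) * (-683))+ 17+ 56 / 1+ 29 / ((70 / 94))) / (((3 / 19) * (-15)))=6079544 / 4725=1286.68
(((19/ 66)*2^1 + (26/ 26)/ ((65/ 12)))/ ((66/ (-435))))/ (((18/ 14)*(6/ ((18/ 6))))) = -331093/ 169884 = -1.95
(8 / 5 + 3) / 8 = 23 / 40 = 0.58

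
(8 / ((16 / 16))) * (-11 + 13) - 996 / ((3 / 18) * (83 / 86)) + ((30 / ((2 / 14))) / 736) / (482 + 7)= -370461149 / 59984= -6176.00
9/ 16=0.56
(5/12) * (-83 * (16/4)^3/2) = -3320/3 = -1106.67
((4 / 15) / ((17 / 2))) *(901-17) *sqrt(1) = 27.73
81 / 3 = 27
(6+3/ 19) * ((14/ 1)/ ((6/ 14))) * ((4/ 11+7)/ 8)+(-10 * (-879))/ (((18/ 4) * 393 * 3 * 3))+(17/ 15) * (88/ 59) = 490402517267/ 2616884820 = 187.40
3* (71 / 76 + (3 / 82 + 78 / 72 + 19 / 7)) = 156013 / 10906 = 14.31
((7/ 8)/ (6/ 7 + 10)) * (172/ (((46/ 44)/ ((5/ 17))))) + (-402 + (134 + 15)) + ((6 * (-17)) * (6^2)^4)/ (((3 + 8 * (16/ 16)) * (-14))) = 2544914947605/ 2288132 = 1112223.83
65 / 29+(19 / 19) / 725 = 2.24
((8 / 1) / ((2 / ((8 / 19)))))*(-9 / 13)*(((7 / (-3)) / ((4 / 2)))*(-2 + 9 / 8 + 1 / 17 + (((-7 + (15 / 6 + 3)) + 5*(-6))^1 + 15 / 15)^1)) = -178878 / 4199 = -42.60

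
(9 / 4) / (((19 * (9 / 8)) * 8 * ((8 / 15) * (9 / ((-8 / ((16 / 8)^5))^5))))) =-5 / 1867776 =-0.00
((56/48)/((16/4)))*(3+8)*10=385/12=32.08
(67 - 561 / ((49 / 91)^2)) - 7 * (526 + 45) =-287379 / 49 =-5864.88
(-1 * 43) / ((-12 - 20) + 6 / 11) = 473 / 346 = 1.37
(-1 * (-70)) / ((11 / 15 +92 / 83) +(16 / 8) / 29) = 2527350 / 68987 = 36.64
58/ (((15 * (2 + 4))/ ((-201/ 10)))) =-1943/ 150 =-12.95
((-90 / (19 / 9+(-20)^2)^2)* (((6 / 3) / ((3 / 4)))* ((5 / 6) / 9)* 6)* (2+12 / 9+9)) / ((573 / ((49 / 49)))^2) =-14800 / 477797530441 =-0.00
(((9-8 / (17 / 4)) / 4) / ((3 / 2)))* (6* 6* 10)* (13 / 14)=47190 / 119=396.55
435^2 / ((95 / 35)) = 1324575 / 19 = 69714.47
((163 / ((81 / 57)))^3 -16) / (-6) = -29704278745 / 118098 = -251522.28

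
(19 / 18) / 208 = 19 / 3744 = 0.01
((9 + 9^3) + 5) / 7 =743 / 7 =106.14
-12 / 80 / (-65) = 3 / 1300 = 0.00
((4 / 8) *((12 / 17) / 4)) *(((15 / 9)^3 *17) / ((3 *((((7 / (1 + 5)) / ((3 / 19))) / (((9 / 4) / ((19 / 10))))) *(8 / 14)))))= 1875 / 2888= 0.65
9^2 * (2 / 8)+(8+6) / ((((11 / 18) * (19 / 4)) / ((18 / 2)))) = 63.66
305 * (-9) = -2745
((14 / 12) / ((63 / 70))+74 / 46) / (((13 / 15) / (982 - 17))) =8704300 / 2691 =3234.60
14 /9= 1.56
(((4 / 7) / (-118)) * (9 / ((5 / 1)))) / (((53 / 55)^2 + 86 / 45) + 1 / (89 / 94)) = -8722890 / 3898649377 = -0.00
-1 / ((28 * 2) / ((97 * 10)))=-485 / 28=-17.32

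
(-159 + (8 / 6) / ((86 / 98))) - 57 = -214.48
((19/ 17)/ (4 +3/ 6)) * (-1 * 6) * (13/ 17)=-988/ 867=-1.14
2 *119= 238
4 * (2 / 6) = 4 / 3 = 1.33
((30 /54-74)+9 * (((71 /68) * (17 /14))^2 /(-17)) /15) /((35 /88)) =-1939654937 /10495800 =-184.80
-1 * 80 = -80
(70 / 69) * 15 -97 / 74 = 23669 / 1702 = 13.91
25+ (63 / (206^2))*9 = 1061467 / 42436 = 25.01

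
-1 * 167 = -167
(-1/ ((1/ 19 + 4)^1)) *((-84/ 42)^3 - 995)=19057/ 77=247.49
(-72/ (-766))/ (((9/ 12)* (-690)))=-8/ 44045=-0.00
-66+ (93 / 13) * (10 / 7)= -5076 / 91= -55.78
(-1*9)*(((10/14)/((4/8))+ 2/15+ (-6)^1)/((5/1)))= 1398/175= 7.99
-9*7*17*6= -6426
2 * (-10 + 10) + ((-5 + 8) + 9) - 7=5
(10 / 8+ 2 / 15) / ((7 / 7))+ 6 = 443 / 60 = 7.38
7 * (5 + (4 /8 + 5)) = 73.50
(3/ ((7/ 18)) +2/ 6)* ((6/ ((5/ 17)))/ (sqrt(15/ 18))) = 5746* sqrt(30)/ 175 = 179.84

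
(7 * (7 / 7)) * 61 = 427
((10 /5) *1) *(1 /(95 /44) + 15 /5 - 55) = -9792 /95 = -103.07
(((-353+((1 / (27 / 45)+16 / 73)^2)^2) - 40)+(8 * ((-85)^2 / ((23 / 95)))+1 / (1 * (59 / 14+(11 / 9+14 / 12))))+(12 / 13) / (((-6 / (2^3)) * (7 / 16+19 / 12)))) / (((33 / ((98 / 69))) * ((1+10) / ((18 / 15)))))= 2266747119569394970907 / 2025448239244252680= 1119.13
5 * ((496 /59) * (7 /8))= 2170 /59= 36.78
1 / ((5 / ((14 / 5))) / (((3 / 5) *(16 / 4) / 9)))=56 / 375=0.15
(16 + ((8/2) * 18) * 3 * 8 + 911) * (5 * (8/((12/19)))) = 168150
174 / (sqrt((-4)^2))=87 / 2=43.50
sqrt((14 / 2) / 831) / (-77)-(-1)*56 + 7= 63-sqrt(5817) / 63987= 63.00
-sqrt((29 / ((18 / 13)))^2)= -377 / 18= -20.94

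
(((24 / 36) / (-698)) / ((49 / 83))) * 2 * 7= -166 / 7329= -0.02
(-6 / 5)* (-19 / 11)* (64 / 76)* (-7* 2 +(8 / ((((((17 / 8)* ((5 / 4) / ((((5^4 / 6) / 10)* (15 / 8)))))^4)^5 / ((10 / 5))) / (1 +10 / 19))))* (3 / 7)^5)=9388489985440172024137127583081625548706312333248 / 71381376427844410196283874867315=131525762814765711.54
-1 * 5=-5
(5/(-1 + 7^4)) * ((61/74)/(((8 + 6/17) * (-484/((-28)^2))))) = -50813/152576160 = -0.00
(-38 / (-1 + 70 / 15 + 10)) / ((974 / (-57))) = 0.16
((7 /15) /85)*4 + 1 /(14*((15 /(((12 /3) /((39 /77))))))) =2962 /49725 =0.06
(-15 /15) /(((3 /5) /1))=-5 /3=-1.67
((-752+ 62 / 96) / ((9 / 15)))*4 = -180325 / 36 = -5009.03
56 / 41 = 1.37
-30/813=-0.04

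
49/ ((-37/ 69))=-3381/ 37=-91.38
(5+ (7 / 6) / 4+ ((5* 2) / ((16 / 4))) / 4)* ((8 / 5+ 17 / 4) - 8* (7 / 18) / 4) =64823 / 2160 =30.01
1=1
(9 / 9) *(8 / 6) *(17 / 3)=7.56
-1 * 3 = -3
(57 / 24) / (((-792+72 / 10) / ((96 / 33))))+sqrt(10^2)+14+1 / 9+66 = 324098 / 3597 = 90.10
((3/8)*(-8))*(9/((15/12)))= -21.60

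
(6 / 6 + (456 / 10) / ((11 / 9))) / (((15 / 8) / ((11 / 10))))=8428 / 375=22.47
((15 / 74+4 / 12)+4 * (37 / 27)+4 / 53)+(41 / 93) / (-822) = 1369984957 / 224865909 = 6.09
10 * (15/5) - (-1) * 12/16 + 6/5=639/20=31.95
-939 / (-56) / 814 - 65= -2962021 / 45584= -64.98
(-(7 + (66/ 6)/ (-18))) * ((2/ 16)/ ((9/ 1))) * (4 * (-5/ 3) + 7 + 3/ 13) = -1265/ 25272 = -0.05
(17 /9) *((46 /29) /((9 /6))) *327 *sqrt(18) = 170476 *sqrt(2) /87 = 2771.14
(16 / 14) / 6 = 4 / 21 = 0.19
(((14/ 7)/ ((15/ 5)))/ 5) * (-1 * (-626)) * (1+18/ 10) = 17528/ 75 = 233.71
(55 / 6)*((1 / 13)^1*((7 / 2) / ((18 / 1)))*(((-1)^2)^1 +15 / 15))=385 / 1404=0.27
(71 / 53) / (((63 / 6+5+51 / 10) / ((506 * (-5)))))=-898150 / 5459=-164.53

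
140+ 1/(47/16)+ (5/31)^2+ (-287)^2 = 3726700554/45167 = 82509.37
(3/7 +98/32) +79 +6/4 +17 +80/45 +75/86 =4492213/43344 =103.64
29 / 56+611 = 34245 / 56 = 611.52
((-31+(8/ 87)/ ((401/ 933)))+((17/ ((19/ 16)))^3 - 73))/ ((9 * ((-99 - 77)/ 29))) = -51.81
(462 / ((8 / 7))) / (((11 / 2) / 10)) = 735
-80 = -80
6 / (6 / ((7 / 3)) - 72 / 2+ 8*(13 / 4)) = -21 / 26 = -0.81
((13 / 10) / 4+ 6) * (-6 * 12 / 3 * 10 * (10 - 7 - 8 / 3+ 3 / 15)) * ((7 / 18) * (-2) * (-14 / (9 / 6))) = -793408 / 135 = -5877.10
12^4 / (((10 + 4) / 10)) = 14811.43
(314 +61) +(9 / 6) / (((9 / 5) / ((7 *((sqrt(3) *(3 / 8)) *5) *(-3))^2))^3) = 13568468557936125 / 524288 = 25879799953.34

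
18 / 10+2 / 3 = 37 / 15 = 2.47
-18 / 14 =-9 / 7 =-1.29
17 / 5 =3.40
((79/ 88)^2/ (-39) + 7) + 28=10564319/ 302016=34.98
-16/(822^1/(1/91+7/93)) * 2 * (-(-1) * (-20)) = 233600/3478293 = 0.07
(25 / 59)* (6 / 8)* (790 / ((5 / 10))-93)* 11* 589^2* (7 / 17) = 742561831.61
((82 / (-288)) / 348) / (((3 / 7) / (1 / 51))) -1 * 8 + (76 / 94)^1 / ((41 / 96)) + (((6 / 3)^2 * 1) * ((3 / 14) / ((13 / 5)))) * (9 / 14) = -55480292754869 / 9411401772864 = -5.90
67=67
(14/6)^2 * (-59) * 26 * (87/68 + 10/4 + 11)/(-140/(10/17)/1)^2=-256945/117912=-2.18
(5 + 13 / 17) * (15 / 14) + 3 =156 / 17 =9.18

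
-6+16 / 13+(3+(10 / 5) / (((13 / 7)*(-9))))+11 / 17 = -1.24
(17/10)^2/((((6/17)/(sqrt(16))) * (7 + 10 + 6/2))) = 4913/3000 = 1.64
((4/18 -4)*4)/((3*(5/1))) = -136/135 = -1.01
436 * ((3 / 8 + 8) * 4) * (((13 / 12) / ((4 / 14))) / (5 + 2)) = 94939 / 12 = 7911.58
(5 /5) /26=1 /26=0.04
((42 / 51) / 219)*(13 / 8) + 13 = 193687 / 14892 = 13.01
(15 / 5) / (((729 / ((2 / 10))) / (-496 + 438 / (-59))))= -29702 / 71685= -0.41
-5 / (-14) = 5 / 14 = 0.36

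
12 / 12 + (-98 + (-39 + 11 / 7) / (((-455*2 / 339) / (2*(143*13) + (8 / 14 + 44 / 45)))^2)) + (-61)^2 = -1148095485968731198 / 15977154375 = -71858571.25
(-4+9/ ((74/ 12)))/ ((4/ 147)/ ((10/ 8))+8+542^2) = -34545/ 3994565066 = -0.00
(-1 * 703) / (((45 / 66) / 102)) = -525844 / 5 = -105168.80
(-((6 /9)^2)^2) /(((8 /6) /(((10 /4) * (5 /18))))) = -25 /243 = -0.10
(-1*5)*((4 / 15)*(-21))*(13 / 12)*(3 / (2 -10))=-91 / 8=-11.38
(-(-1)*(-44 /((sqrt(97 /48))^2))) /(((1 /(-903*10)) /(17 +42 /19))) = 3777019.21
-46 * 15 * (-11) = 7590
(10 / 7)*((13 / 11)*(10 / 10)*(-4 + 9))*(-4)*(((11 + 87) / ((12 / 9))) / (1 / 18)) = -491400 / 11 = -44672.73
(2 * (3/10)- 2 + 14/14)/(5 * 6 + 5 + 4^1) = -2/195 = -0.01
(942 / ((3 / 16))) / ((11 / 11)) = 5024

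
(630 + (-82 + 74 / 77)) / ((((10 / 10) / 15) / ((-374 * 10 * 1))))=-30796714.29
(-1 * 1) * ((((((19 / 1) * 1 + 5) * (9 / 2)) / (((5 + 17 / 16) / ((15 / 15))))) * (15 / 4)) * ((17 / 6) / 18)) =-1020 / 97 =-10.52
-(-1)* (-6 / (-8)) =3 / 4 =0.75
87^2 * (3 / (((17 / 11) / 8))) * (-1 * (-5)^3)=249777000 / 17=14692764.71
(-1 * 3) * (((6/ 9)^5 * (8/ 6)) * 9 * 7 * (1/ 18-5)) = 39872/ 243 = 164.08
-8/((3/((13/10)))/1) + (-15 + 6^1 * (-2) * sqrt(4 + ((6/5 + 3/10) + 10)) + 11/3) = -6 * sqrt(62)- 74/5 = -62.04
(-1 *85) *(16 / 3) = -1360 / 3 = -453.33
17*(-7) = -119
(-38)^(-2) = 1 / 1444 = 0.00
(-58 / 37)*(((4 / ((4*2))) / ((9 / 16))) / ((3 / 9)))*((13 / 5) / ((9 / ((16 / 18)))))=-48256 / 44955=-1.07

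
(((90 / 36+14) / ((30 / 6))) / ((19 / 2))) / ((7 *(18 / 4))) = 22 / 1995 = 0.01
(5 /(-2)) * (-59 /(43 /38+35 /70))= 5605 /62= 90.40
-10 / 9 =-1.11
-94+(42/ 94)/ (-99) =-94.00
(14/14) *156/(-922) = -78/461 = -0.17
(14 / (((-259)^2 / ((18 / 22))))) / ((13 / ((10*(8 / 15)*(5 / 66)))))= 80 / 15074059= 0.00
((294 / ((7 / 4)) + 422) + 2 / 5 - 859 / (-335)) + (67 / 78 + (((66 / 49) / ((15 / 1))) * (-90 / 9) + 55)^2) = 220891794329 / 62738130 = 3520.85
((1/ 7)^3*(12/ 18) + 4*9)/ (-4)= -18523/ 2058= -9.00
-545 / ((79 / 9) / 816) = -4002480 / 79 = -50664.30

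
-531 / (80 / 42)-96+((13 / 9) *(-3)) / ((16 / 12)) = -15121 / 40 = -378.02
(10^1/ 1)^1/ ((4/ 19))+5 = 105/ 2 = 52.50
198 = 198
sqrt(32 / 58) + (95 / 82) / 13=95 / 1066 + 4 * sqrt(29) / 29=0.83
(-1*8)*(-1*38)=304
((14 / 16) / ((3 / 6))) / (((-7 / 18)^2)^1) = 11.57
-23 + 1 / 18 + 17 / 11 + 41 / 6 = -1442 / 99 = -14.57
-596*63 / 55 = -37548 / 55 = -682.69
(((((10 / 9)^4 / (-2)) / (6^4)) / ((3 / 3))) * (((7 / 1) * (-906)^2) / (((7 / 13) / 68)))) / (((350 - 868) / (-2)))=-25195105000 / 15293691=-1647.42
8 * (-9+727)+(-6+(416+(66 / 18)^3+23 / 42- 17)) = 2338627 / 378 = 6186.84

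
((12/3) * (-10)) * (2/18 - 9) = 3200/9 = 355.56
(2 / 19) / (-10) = -1 / 95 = -0.01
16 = 16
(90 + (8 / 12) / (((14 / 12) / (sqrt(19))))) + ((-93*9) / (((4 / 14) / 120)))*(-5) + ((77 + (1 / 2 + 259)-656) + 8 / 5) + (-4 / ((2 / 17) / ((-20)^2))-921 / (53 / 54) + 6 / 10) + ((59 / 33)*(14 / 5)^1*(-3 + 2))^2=4*sqrt(19) / 7 + 5029919336251 / 2885850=1742961.87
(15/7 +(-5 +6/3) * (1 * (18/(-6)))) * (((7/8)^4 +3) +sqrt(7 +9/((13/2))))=6 * sqrt(1417)/7 +572871/14336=72.23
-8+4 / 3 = -20 / 3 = -6.67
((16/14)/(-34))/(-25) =4/2975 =0.00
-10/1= -10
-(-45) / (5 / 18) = 162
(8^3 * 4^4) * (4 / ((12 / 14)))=611669.33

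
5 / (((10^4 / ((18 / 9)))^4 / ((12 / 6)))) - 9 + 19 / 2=31250000000001 / 62500000000000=0.50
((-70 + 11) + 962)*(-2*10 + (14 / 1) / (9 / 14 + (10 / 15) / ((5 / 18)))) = -987280 / 71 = -13905.35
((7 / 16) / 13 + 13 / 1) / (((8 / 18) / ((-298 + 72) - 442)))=-4074633 / 208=-19589.58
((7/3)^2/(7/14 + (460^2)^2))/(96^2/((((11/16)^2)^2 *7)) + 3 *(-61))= 913066/42877925065749947445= 0.00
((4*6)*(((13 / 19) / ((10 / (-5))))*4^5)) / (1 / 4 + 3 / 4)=-159744 / 19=-8407.58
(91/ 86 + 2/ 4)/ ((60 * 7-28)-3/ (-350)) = 23450/ 5899729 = 0.00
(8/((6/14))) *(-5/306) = -140/459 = -0.31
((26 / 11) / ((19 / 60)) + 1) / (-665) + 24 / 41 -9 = -48022354 / 5698385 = -8.43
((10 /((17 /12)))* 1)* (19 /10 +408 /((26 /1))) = 27444 /221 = 124.18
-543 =-543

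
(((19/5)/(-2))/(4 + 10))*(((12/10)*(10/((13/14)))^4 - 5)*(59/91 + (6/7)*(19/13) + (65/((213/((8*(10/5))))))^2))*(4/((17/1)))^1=-186110657214007217/14032045033461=-13263.26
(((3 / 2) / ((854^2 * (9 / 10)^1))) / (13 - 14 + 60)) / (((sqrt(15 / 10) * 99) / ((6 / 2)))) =5 * sqrt(6) / 12779804268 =0.00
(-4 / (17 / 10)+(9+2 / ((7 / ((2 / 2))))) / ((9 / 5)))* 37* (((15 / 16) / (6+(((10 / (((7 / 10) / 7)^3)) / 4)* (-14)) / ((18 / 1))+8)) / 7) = -1667775 / 231560672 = -0.01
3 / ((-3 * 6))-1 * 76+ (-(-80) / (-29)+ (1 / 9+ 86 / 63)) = -94333 / 1218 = -77.45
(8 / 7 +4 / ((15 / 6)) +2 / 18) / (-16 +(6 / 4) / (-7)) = -1798 / 10215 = -0.18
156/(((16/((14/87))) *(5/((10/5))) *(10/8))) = 0.50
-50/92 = -25/46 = -0.54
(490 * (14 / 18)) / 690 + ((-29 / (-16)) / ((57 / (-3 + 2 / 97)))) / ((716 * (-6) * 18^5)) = 9122707002736891 / 16516621132886016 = 0.55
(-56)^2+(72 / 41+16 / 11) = 1415784 / 451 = 3139.21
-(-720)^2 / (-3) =172800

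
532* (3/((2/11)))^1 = 8778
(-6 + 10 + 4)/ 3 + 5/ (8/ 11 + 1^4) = 5.56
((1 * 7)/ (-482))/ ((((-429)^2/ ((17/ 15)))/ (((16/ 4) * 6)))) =-0.00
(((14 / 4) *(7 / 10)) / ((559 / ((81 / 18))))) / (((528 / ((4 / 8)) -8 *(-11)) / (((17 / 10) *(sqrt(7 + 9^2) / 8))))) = 0.00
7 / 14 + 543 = 1087 / 2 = 543.50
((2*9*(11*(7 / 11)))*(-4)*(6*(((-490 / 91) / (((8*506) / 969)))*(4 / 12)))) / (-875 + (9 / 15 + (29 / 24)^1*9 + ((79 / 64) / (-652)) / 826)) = -81827160038400 / 54384344957371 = -1.50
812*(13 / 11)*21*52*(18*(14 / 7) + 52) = 92217216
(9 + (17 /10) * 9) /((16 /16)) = 243 /10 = 24.30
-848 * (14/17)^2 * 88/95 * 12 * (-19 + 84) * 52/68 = -317762.16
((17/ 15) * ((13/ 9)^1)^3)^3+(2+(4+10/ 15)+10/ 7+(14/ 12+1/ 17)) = 15300346263434537/ 311195507789250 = 49.17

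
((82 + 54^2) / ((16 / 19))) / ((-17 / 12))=-85443 / 34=-2513.03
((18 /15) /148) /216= 1 /26640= 0.00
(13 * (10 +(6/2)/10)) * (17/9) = 22763/90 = 252.92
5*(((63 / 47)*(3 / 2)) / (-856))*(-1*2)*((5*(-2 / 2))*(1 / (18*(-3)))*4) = 175 / 20116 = 0.01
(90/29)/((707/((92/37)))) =8280/758611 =0.01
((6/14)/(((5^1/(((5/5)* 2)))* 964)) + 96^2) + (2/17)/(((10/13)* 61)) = 161226502013/17494190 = 9216.00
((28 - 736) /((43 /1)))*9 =-6372 /43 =-148.19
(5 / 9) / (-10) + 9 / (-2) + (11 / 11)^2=-32 / 9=-3.56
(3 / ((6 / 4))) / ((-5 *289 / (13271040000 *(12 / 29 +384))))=-59178221568000 / 8381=-7060997681.42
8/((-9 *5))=-8/45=-0.18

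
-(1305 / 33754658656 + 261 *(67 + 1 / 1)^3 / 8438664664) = -328268313 / 33754658656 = -0.01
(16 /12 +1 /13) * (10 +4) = 770 /39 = 19.74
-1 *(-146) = 146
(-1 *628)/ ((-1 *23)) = 628/ 23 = 27.30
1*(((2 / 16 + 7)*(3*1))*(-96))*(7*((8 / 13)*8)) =-919296 / 13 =-70715.08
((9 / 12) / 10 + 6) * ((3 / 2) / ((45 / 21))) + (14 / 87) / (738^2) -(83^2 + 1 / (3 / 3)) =-32627445232693 / 4738402800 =-6885.75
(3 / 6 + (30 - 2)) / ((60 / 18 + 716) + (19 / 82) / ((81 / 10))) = 189297 / 4778002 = 0.04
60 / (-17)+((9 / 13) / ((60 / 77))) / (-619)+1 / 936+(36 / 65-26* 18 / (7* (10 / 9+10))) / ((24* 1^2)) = -3238267793 / 861833700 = -3.76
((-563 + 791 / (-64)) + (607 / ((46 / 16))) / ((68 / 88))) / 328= -7560545 / 8207872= -0.92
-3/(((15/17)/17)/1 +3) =-289/294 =-0.98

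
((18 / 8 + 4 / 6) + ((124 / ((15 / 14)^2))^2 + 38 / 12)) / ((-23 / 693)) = -182025654503 / 517500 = -351740.40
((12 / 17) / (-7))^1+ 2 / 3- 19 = -6581 / 357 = -18.43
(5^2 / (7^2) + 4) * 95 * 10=209950 / 49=4284.69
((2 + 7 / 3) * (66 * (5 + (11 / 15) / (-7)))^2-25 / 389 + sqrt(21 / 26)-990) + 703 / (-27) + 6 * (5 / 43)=sqrt(546) / 26 + 249689057714626 / 553245525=451317.80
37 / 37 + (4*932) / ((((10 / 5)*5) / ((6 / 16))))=704 / 5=140.80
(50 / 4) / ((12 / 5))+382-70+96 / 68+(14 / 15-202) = 239809 / 2040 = 117.55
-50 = -50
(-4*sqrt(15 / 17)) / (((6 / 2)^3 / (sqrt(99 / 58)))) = -2*sqrt(162690) / 4437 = -0.18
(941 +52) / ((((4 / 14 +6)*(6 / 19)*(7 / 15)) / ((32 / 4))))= 8575.91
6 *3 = 18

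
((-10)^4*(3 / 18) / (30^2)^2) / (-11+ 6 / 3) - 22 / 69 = -0.32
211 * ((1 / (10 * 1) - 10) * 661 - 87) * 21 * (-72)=10577346444 / 5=2115469288.80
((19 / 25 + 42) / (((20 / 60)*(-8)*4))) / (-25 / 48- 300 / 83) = 798543 / 823750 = 0.97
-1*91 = -91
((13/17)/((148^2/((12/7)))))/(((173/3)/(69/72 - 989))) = -924807/901875296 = -0.00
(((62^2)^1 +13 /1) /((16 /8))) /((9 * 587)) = 3857 /10566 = 0.37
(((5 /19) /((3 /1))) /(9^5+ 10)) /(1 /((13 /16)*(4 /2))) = 5 /2071608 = 0.00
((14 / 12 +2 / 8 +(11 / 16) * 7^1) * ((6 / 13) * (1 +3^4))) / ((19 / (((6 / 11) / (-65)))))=-2829 / 27170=-0.10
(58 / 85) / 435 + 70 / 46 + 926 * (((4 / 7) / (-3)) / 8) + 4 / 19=-26409444 / 1300075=-20.31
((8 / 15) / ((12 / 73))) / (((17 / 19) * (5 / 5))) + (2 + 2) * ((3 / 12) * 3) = 5069 / 765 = 6.63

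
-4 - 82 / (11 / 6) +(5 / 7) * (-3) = -3917 / 77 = -50.87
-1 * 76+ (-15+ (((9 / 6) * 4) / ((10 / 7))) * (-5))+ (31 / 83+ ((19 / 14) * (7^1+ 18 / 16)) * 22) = 608715 / 4648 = 130.96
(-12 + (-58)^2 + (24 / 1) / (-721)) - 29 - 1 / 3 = 7186856 / 2163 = 3322.63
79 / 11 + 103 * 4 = 4611 / 11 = 419.18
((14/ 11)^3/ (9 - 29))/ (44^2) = -343/ 6442040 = -0.00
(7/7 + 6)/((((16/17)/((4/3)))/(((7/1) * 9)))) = 2499/4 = 624.75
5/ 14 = 0.36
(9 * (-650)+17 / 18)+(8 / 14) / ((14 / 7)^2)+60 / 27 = -245561 / 42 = -5846.69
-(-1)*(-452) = -452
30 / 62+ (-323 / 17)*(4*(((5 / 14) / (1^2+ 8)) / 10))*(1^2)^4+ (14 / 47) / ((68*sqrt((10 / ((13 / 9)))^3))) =91*sqrt(130) / 4314600+ 356 / 1953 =0.18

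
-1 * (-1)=1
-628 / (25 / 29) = -18212 / 25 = -728.48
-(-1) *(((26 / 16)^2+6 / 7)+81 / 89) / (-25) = -175751 / 996800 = -0.18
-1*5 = -5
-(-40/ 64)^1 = 5/ 8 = 0.62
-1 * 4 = -4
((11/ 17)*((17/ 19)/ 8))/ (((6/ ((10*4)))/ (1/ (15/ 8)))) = 44/ 171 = 0.26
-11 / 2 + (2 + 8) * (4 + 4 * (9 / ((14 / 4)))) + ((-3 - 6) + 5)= 1867 / 14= 133.36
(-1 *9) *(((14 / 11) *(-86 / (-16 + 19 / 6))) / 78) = -1548 / 1573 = -0.98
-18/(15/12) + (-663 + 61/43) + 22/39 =-5663374/8385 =-675.42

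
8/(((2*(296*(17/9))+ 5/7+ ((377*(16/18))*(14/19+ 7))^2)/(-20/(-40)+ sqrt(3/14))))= 0.00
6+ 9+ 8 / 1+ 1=24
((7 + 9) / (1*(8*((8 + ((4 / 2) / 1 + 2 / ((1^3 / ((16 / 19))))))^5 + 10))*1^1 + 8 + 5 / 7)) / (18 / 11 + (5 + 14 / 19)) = 57960525392 / 46534778666978211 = 0.00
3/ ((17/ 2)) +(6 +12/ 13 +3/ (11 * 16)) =7.29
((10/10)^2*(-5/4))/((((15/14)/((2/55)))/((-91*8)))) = 5096/165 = 30.88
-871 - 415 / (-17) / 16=-236497 / 272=-869.47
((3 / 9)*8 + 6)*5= 130 / 3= 43.33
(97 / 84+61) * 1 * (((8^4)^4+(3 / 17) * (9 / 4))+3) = 99931498031631984419 / 5712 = 17495010159599437.05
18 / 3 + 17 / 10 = 77 / 10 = 7.70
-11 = -11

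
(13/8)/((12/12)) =1.62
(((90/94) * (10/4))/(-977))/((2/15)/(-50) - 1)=84375/34531088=0.00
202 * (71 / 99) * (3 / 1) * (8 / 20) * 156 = 1491568 / 55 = 27119.42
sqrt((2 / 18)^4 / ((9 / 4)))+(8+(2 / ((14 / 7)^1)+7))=3890 / 243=16.01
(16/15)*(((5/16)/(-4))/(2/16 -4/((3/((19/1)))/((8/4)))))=2/1213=0.00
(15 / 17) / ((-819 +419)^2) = 3 / 544000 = 0.00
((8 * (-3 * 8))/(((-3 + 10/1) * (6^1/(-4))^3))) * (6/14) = 512/147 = 3.48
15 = 15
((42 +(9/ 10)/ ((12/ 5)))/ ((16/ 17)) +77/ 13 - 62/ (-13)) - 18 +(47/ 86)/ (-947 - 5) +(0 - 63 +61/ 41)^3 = -136563174980203109/ 586840811648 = -232709.06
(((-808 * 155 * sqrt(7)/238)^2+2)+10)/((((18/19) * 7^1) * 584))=18626121211/37215108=500.50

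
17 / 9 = 1.89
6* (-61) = -366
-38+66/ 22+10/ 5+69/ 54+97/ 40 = -10547/ 360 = -29.30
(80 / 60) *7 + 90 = 298 / 3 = 99.33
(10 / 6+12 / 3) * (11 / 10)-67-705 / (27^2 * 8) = -591827 / 9720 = -60.89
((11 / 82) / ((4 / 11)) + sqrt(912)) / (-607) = -4 * sqrt(57) / 607-121 / 199096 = -0.05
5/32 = 0.16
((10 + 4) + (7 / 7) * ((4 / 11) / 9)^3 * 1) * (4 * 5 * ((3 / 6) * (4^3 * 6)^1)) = 53760.25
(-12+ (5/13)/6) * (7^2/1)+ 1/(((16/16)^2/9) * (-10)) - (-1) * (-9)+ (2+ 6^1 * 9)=-105058/195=-538.76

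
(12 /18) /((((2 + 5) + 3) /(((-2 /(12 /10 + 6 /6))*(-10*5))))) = 100 /33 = 3.03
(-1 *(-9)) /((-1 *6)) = -3 /2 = -1.50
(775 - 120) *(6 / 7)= 3930 / 7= 561.43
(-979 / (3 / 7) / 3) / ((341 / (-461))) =287203 / 279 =1029.40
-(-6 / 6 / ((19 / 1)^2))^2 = -1 / 130321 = -0.00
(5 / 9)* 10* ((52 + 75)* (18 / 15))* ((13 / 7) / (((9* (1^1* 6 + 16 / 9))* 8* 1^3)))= 1651 / 588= 2.81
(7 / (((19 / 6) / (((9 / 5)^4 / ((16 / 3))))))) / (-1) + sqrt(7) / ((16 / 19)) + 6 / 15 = -375343 / 95000 + 19 * sqrt(7) / 16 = -0.81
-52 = -52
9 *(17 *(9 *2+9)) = 4131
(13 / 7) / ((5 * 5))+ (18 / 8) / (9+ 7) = 2407 / 11200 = 0.21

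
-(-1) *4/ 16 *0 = 0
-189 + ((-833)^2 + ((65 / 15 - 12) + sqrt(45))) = 3 * sqrt(5) + 2081077 / 3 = 693699.04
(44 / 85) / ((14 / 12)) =264 / 595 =0.44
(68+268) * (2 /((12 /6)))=336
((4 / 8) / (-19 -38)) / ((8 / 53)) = -53 / 912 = -0.06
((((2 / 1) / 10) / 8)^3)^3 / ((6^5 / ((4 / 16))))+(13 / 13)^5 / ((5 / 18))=29353417113600000001 / 8153726976000000000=3.60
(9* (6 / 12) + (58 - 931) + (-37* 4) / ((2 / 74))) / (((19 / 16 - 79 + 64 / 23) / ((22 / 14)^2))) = 282507896 / 1352939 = 208.81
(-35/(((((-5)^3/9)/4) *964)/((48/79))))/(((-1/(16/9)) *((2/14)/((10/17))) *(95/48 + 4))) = -516096/66350915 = -0.01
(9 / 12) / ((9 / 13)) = 13 / 12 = 1.08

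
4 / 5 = 0.80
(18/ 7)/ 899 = 0.00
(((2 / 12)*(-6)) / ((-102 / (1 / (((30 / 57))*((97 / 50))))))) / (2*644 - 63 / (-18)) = 95 / 12778101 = 0.00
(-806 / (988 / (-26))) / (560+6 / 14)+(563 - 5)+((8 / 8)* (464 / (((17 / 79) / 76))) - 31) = 208317173612 / 1267129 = 164400.92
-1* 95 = -95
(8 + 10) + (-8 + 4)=14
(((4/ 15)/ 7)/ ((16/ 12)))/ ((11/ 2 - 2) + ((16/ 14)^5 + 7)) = 0.00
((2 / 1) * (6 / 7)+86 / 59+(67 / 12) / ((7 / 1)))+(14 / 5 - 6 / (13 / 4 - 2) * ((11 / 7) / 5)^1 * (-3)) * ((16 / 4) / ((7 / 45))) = 33364171 / 173460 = 192.35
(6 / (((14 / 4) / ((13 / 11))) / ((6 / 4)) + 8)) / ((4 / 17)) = 1989 / 778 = 2.56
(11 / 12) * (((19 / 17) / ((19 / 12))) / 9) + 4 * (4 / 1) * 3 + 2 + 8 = 8885 / 153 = 58.07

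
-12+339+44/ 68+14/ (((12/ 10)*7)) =16795/ 51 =329.31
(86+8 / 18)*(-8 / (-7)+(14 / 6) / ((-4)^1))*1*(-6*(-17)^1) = 310811 / 63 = 4933.51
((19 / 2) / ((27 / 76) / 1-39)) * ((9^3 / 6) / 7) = -29241 / 6853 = -4.27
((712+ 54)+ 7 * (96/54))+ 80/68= 119282/153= 779.62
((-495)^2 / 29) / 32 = 245025 / 928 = 264.04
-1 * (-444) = 444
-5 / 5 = -1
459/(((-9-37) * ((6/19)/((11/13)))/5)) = -159885/1196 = -133.68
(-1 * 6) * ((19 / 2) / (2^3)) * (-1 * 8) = 57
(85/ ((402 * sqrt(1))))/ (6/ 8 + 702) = 0.00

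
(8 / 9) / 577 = 8 / 5193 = 0.00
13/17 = 0.76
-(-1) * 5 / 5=1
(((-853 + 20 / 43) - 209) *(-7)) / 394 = 18.86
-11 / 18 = -0.61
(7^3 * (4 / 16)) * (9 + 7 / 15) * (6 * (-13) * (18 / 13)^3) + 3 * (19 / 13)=-142022991 / 845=-168074.55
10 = 10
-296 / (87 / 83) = -282.39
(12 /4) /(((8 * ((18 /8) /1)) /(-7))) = -1.17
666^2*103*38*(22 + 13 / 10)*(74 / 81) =184774444744 / 5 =36954888948.80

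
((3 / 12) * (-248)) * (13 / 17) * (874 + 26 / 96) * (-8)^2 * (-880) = 2334504721.57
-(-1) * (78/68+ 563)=19181/34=564.15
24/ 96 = 1/ 4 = 0.25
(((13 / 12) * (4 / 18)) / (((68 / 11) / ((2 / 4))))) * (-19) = -2717 / 7344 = -0.37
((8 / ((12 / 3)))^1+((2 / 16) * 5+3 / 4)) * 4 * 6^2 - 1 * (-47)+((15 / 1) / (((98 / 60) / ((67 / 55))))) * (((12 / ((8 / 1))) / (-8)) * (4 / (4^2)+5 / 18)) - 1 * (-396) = 16004297 / 17248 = 927.89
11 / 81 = 0.14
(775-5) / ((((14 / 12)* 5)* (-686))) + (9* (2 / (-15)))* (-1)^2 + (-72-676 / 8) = -157.89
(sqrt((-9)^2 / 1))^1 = 9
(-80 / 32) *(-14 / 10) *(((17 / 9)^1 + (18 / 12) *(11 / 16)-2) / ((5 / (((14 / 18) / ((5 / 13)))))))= 33761 / 25920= 1.30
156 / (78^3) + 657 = 1998595 / 3042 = 657.00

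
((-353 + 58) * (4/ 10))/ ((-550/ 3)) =177/ 275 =0.64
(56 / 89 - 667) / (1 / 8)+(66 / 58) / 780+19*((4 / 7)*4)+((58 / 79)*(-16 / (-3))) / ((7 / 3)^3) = -96141436217157 / 18183712820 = -5287.23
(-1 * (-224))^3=11239424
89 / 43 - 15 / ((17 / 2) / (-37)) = 49243 / 731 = 67.36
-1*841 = -841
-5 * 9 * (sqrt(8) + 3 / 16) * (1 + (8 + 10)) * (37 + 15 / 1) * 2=-177840 * sqrt(2)-33345 / 2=-268176.24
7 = 7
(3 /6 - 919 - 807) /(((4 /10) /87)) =-1501185 /4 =-375296.25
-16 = -16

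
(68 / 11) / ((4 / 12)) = 204 / 11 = 18.55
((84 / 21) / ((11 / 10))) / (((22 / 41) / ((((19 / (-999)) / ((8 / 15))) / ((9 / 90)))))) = -97375 / 40293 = -2.42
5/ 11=0.45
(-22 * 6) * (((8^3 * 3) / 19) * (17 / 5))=-3446784 / 95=-36281.94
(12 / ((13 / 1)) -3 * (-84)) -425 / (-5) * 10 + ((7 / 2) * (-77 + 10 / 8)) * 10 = -1548.33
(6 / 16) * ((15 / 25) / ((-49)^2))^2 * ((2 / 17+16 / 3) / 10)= 0.00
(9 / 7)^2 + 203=10028 / 49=204.65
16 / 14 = 8 / 7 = 1.14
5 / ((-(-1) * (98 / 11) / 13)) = 715 / 98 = 7.30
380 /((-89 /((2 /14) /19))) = -20 /623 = -0.03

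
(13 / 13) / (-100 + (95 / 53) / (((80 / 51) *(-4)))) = -3392 / 340169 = -0.01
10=10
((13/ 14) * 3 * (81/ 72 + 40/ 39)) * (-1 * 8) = -671/ 14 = -47.93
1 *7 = 7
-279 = -279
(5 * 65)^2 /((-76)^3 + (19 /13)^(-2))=-38130625 /158470167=-0.24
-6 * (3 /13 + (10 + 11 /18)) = -2537 /39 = -65.05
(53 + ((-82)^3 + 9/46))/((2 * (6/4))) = -25360481/138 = -183771.60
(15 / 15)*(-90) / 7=-90 / 7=-12.86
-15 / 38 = -0.39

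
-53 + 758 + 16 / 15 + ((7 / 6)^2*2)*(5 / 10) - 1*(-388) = 1095.43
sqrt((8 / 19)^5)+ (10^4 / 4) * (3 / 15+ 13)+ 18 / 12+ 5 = 128 * sqrt(38) / 6859+ 66013 / 2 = 33006.62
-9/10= -0.90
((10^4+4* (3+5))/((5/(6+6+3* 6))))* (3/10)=90288/5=18057.60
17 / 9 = 1.89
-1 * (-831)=831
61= 61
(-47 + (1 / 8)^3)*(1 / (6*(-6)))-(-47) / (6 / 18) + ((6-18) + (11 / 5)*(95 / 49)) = 40513349 / 301056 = 134.57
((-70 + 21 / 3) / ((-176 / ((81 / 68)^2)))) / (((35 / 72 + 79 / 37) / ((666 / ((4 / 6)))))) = 137505575781 / 710366624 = 193.57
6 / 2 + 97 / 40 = 217 / 40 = 5.42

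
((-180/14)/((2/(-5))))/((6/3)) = 16.07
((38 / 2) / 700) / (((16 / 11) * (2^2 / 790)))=16511 / 4480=3.69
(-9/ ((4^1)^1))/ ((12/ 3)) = -9/ 16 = -0.56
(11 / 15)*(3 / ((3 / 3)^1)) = 11 / 5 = 2.20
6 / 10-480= -2397 / 5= -479.40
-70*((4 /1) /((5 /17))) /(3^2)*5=-4760 /9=-528.89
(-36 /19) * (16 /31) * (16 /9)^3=-5.49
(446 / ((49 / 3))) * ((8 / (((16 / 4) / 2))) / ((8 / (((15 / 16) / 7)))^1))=10035 / 5488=1.83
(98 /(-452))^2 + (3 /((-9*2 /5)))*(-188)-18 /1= 21254819 /153228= 138.71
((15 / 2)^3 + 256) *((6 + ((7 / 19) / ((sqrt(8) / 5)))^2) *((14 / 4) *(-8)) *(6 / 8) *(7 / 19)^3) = -724714855557 / 158470336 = -4573.19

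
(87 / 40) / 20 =87 / 800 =0.11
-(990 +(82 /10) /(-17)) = -84109 /85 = -989.52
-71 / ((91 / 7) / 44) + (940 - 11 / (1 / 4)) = 8524 / 13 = 655.69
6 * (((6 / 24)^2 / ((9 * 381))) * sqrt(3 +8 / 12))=sqrt(33) / 27432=0.00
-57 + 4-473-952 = -1478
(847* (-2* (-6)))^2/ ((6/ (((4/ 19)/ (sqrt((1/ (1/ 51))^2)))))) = 71074.58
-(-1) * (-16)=-16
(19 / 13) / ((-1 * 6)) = -19 / 78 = -0.24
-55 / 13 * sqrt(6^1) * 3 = -165 * sqrt(6) / 13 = -31.09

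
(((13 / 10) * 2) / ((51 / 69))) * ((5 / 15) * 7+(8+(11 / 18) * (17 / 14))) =834509 / 21420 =38.96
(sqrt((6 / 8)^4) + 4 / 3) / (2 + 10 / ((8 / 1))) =7 / 12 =0.58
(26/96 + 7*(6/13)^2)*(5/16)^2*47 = 8.09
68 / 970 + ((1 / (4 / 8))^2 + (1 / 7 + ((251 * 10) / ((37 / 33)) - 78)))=271939091 / 125615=2164.86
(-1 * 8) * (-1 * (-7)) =-56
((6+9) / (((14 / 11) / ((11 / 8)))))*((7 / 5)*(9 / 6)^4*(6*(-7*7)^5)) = -24916859239041 / 128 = -194662962805.01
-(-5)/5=1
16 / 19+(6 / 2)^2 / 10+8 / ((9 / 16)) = 27299 / 1710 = 15.96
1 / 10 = 0.10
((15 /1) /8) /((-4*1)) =-15 /32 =-0.47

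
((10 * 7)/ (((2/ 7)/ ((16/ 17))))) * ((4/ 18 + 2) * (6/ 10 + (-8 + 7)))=-31360/ 153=-204.97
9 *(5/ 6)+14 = 43/ 2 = 21.50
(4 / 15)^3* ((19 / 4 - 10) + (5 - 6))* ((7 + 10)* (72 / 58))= -1088 / 435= -2.50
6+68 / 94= 316 / 47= 6.72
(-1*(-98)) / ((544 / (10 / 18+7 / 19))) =3871 / 23256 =0.17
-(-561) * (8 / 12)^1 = 374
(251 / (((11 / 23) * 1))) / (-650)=-5773 / 7150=-0.81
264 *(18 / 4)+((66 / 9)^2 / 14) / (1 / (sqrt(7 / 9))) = 242 *sqrt(7) / 189+1188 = 1191.39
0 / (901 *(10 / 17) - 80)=0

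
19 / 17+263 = 4490 / 17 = 264.12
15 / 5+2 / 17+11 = 240 / 17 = 14.12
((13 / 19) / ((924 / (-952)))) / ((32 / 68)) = -3757 / 2508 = -1.50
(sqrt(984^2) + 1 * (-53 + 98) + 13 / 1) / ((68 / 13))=6773 / 34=199.21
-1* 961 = -961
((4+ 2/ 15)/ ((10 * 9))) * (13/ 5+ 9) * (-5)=-1798/ 675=-2.66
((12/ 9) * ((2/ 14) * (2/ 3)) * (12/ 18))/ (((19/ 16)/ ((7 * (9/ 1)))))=256/ 57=4.49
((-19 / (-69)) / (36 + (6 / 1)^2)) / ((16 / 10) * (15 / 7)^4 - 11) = 45619 / 271198152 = 0.00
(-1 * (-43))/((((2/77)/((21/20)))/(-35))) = -486717/8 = -60839.62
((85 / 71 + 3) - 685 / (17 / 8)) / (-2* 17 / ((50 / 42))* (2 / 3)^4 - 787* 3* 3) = 259209450 / 5775293431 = 0.04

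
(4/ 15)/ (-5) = -4/ 75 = -0.05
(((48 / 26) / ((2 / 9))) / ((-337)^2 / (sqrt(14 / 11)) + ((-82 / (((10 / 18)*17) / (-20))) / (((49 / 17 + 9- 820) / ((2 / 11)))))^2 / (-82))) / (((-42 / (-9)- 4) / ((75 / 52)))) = 5160188599612976160 / 156305332655748656812542939368839 + 4497600596017570530218191935*sqrt(154) / 312610665311497313625085878737678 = 0.00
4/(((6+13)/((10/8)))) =5/19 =0.26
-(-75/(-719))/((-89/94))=7050/63991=0.11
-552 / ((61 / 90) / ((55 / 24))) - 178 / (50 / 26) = -2987404 / 1525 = -1958.95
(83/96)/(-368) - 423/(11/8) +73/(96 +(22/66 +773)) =-19481471923/63343104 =-307.55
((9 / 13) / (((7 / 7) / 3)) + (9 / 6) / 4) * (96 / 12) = 255 / 13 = 19.62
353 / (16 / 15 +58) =5295 / 886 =5.98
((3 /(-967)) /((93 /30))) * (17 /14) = -255 /209839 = -0.00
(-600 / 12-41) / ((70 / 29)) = -377 / 10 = -37.70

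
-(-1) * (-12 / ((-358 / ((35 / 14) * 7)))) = 105 / 179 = 0.59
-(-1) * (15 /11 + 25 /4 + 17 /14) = 2719 /308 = 8.83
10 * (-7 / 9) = -70 / 9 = -7.78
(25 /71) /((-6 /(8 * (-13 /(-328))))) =-325 /17466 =-0.02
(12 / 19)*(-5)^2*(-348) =-104400 / 19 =-5494.74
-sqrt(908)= -2 * sqrt(227)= -30.13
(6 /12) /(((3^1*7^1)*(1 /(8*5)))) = 20 /21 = 0.95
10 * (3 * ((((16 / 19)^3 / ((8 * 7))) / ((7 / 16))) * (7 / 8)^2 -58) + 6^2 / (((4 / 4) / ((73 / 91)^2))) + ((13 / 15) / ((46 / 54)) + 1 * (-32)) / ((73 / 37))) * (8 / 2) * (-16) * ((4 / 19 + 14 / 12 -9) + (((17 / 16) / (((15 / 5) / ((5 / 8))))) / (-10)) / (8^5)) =-289339723545334559060381 / 356245239787487232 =-812192.53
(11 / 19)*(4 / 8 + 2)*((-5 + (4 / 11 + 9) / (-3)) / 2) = -335 / 57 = -5.88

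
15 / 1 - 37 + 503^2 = 252987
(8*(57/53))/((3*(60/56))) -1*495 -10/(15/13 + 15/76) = -11785991/23585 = -499.72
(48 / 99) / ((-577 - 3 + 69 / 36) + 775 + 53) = 64 / 32989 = 0.00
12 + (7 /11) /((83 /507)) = 14505 /913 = 15.89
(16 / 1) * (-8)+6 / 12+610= 965 / 2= 482.50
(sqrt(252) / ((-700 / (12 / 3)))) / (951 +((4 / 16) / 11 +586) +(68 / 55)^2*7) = -2904*sqrt(7) / 131092129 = -0.00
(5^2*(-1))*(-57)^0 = -25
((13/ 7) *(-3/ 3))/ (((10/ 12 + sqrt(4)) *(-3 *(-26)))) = -1/ 119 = -0.01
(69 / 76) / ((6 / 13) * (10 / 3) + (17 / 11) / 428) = 1055769 / 1793239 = 0.59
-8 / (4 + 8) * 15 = -10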